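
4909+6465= 11374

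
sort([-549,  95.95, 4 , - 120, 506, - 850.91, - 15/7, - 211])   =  [- 850.91, -549, - 211,- 120,-15/7, 4, 95.95,  506 ] 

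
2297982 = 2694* 853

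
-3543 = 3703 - 7246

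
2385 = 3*795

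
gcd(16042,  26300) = 2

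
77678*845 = 65637910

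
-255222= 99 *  ( - 2578) 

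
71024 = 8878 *8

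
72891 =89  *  819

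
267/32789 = 267/32789 = 0.01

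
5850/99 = 650/11 =59.09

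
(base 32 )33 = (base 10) 99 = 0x63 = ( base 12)83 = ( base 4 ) 1203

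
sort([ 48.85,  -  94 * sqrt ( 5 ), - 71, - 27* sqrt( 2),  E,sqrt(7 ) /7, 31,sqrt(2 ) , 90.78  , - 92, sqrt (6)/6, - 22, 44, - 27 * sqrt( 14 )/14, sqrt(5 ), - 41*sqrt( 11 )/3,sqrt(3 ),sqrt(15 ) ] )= [ - 94*sqrt(5), - 92,-71,- 41*sqrt(11)/3,-27*sqrt (2), - 22, - 27*sqrt( 14 )/14,  sqrt(7) /7 , sqrt( 6)/6, sqrt(2 ),sqrt( 3),sqrt (5),E,sqrt( 15 ), 31,44,48.85 , 90.78]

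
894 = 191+703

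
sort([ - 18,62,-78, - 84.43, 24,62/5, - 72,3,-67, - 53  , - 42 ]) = [ - 84.43, - 78, - 72, - 67, - 53, - 42 , - 18,3 , 62/5,24, 62]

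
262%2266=262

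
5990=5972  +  18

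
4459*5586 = 24907974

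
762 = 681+81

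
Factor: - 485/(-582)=2^( - 1)*3^( - 1)*5^1  =  5/6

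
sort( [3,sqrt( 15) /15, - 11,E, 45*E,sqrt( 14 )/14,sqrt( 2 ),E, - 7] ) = [ - 11,  -  7,sqrt( 15)/15,sqrt(14)/14,  sqrt( 2), E, E,3, 45*E]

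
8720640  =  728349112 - 719628472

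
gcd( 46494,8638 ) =14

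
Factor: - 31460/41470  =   - 2^1* 11^1*29^(  -  1 ) = -22/29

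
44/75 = 44/75 = 0.59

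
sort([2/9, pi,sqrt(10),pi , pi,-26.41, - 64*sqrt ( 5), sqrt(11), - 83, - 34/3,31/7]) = [ - 64*sqrt( 5 ), - 83,-26.41, - 34/3,2/9, pi, pi, pi,sqrt(10),sqrt(11), 31/7 ] 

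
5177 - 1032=4145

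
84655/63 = 84655/63 = 1343.73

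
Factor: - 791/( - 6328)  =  2^( - 3)=1/8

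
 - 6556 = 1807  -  8363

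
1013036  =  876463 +136573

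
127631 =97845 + 29786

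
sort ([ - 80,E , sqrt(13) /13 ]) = [ - 80,  sqrt (13) /13,E ] 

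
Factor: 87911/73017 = 3^(-2)*7^( - 1)*19^(- 1)*61^( - 1 )*87911^1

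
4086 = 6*681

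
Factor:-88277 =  - 7^1*12611^1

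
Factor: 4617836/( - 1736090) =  - 2308918/868045  =  - 2^1*5^( - 1 )*19^1 *127^( - 1)*1367^( - 1 )*60761^1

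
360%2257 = 360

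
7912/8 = 989=989.00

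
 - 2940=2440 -5380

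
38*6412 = 243656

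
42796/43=42796/43 = 995.26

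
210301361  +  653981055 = 864282416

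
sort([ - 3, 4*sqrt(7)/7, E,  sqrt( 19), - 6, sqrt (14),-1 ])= [-6, - 3,- 1, 4*sqrt( 7 )/7, E,sqrt(14),sqrt(19 ) ] 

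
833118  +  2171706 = 3004824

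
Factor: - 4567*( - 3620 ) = 16532540 = 2^2 * 5^1 * 181^1*4567^1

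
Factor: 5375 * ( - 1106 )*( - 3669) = 21811287750 = 2^1*3^1*5^3*7^1*43^1*79^1 * 1223^1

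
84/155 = 84/155 = 0.54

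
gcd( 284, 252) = 4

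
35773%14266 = 7241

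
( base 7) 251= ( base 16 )86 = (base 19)71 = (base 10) 134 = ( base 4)2012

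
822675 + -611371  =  211304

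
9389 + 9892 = 19281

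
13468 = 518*26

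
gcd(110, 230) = 10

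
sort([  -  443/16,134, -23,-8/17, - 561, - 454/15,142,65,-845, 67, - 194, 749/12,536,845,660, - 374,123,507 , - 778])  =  [ - 845,-778 , - 561, - 374, - 194, - 454/15, - 443/16, - 23, - 8/17,749/12, 65, 67,123, 134,  142, 507, 536, 660,845]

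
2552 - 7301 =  - 4749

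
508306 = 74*6869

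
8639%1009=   567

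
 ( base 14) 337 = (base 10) 637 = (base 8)1175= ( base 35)I7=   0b1001111101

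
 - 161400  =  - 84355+  -  77045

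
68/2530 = 34/1265 =0.03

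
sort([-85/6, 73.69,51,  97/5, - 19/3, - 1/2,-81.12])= [ -81.12, - 85/6, - 19/3,- 1/2,97/5, 51, 73.69 ] 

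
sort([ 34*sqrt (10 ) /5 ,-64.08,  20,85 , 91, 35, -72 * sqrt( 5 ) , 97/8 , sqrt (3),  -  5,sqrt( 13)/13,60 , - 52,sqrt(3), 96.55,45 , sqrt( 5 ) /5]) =[-72*sqrt (5),-64.08,-52,-5, sqrt( 13 ) /13 , sqrt ( 5 ) /5, sqrt(3 ),sqrt( 3 ), 97/8,20, 34*sqrt( 10 ) /5,35, 45,60, 85,91 , 96.55]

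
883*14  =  12362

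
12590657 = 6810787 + 5779870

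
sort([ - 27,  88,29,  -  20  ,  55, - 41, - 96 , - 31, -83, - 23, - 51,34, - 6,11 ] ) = [ - 96,-83 , - 51, - 41, - 31, - 27, - 23, - 20, - 6,11,29,34, 55,88 ] 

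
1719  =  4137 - 2418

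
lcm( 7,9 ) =63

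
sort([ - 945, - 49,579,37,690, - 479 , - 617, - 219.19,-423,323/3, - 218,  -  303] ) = [ - 945, - 617, - 479,-423 , - 303, - 219.19,-218, - 49,37 , 323/3,579,690]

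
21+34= 55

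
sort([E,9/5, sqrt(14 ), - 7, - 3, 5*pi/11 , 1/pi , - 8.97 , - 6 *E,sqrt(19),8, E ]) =[-6*E, - 8.97, - 7, - 3,1/pi, 5*pi/11,9/5,E,E, sqrt(14),sqrt(19 ), 8]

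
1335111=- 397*( - 3363)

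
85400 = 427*200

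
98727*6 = 592362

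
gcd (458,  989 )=1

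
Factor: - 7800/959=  - 2^3*3^1*5^2*7^( - 1) * 13^1*137^ ( - 1)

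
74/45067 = 74/45067 = 0.00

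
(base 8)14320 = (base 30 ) 71M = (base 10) 6352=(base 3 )22201021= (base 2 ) 1100011010000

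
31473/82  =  31473/82 =383.82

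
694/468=347/234  =  1.48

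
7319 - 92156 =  - 84837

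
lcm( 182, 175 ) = 4550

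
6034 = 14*431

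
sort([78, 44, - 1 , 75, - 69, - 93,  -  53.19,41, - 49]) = [ - 93, - 69, - 53.19,-49,-1,41, 44,75, 78 ]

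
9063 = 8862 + 201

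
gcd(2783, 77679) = 1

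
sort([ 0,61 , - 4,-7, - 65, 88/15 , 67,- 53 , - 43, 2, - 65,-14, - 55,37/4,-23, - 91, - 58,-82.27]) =[-91 , - 82.27, -65,-65,-58,-55, - 53,- 43,  -  23, - 14, - 7,  -  4,0 , 2,88/15 , 37/4,61,  67 ] 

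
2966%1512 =1454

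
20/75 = 4/15= 0.27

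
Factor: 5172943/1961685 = 3^( - 3)*5^(-1)*11^ ( - 1 )*43^1 *59^1*1321^( - 1 ) * 2039^1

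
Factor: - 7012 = -2^2*1753^1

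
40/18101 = 40/18101 = 0.00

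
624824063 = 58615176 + 566208887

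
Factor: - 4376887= - 4376887^1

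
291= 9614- 9323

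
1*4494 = 4494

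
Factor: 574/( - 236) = -2^( - 1)*  7^1*41^1 * 59^(-1) = -  287/118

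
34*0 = 0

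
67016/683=98 + 82/683 =98.12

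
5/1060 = 1/212 = 0.00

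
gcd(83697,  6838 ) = 1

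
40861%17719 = 5423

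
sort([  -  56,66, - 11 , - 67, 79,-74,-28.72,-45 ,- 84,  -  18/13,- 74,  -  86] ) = [- 86,-84,-74, - 74, - 67, - 56, - 45, - 28.72,-11,  -  18/13, 66,79 ] 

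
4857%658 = 251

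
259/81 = 259/81 = 3.20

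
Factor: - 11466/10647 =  - 2^1*7^1* 13^( - 1) = - 14/13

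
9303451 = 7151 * 1301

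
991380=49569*20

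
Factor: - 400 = -2^4*5^2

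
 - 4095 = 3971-8066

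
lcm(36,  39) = 468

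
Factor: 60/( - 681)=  -20/227= - 2^2 *5^1*227^(- 1) 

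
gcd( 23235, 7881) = 3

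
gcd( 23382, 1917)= 27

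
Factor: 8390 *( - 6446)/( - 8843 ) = 2^2*5^1 * 11^1*37^(-1 )* 239^( - 1 )*293^1 * 839^1 = 54081940/8843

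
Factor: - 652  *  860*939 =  - 526516080=-  2^4*3^1*5^1*43^1*163^1* 313^1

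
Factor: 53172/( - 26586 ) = -2^1 = - 2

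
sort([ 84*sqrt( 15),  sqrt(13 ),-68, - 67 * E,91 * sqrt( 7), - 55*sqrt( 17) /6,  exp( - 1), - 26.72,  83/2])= [ - 67*E, - 68, - 55*sqrt( 17) /6 , - 26.72,exp ( - 1 ),sqrt(13),83/2 , 91*sqrt( 7), 84 * sqrt(15 )]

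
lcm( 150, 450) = 450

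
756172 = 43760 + 712412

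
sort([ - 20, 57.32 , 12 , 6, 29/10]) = [ - 20,29/10,6,12,57.32]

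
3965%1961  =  43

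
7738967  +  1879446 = 9618413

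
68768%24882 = 19004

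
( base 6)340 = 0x84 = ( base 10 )132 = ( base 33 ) 40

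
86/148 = 43/74= 0.58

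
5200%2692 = 2508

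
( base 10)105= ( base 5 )410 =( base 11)96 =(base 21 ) 50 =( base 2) 1101001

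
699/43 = 699/43  =  16.26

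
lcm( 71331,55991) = 5207163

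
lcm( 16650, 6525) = 482850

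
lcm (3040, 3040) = 3040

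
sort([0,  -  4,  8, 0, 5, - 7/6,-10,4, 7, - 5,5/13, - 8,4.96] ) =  [ - 10, - 8, - 5, - 4, - 7/6,0, 0 , 5/13, 4,  4.96 , 5,7 , 8]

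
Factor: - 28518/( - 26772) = 2^(-1)* 7^2*23^( - 1 ) = 49/46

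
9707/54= 179+ 41/54 = 179.76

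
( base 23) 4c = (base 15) 6E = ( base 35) 2y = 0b1101000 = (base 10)104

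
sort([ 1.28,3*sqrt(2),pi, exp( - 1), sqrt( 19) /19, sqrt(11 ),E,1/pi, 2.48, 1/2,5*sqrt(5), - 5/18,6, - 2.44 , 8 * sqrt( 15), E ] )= [-2.44, - 5/18, sqrt( 19)/19,1/pi,exp( - 1),1/2,1.28,2.48 , E,E, pi,sqrt( 11),3*sqrt( 2),  6,5*sqrt( 5 ),  8*sqrt (15) ]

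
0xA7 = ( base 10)167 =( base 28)5R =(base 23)76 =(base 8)247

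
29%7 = 1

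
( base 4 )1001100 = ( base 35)3eb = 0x1050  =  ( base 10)4176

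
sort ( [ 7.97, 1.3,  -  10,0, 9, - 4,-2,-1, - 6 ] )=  [- 10, - 6, - 4, - 2, - 1 , 0, 1.3,7.97,9 ] 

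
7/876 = 7/876 = 0.01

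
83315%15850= 4065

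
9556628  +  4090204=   13646832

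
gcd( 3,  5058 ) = 3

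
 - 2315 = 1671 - 3986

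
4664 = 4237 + 427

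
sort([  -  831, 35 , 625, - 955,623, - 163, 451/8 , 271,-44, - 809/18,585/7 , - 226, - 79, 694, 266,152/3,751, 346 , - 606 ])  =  [ - 955,  -  831,  -  606, - 226, - 163, - 79, - 809/18, - 44, 35, 152/3,451/8 , 585/7, 266, 271, 346,623, 625, 694, 751 ]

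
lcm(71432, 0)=0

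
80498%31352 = 17794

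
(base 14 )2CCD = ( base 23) F3H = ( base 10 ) 8021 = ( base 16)1F55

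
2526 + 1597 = 4123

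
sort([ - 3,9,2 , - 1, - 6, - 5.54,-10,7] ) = [  -  10, - 6, - 5.54,-3,-1,2, 7,9]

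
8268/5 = 1653 + 3/5 = 1653.60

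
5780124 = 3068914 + 2711210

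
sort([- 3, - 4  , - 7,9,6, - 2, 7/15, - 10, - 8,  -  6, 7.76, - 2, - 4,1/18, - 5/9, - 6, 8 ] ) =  [ - 10,  -  8,-7, - 6, - 6, - 4, - 4, - 3, - 2, - 2, - 5/9, 1/18, 7/15, 6,7.76, 8, 9 ]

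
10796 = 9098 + 1698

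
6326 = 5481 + 845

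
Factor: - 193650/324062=-3^1* 5^2*311^ (-1)*521^(-1 )*1291^1 = - 96825/162031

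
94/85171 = 94/85171 = 0.00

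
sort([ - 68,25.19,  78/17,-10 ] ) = [  -  68,  -  10,78/17, 25.19]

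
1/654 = 1/654= 0.00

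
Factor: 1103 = 1103^1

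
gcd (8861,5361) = 1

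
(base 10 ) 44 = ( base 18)28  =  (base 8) 54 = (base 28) 1G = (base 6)112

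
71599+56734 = 128333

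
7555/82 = 7555/82 = 92.13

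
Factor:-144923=-23^1*6301^1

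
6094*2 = 12188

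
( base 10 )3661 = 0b111001001101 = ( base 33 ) 3BV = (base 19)A2D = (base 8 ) 7115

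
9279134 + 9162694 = 18441828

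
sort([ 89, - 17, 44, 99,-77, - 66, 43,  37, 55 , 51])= [ - 77, -66, - 17,37, 43, 44, 51, 55, 89,99] 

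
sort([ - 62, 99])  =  [  -  62,  99] 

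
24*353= 8472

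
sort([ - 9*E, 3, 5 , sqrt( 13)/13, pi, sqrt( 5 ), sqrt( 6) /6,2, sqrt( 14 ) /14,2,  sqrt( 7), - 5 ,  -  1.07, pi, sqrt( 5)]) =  [ - 9 * E, - 5,-1.07, sqrt( 14) /14 , sqrt (13) /13  ,  sqrt( 6)/6 , 2 , 2,sqrt( 5) , sqrt ( 5 ),sqrt ( 7), 3,pi  ,  pi , 5]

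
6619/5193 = 1 + 1426/5193 = 1.27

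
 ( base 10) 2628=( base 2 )101001000100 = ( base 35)253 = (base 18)820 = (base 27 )3G9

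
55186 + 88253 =143439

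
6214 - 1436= 4778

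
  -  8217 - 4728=  -  12945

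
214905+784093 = 998998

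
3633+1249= 4882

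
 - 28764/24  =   - 2397/2 = - 1198.50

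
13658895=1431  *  9545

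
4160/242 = 17+23/121 = 17.19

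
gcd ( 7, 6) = 1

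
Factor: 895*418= 2^1*5^1*11^1*19^1*179^1 = 374110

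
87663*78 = 6837714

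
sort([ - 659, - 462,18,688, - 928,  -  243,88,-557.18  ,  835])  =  [  -  928,  -  659,-557.18,-462, - 243,18,88,688,835]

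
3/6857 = 3/6857 = 0.00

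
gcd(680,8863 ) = 1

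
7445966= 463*16082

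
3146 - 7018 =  - 3872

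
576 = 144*4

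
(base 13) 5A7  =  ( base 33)tp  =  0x3D6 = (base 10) 982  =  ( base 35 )S2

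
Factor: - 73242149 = - 193^1*199^1*1907^1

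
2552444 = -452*( - 5647) 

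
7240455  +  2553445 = 9793900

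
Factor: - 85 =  - 5^1*17^1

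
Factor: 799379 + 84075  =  2^1*11^1*13^1* 3089^1 = 883454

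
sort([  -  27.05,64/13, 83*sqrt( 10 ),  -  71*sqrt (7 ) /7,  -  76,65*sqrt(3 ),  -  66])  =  [ - 76, - 66,  -  27.05, -71*sqrt(7) /7,64/13,65 * sqrt(3 ),83 *sqrt( 10 ) ]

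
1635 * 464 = 758640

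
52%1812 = 52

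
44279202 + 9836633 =54115835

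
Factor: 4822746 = 2^1 * 3^1*71^1 * 11321^1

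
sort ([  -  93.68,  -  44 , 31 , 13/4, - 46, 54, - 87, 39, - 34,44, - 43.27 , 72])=[ - 93.68, -87,-46,-44, - 43.27, - 34 , 13/4 , 31,  39, 44, 54, 72]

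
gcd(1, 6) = 1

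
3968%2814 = 1154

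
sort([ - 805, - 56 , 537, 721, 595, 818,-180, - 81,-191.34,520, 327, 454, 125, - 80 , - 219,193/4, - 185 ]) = [ - 805, - 219, - 191.34, - 185, - 180 , - 81, - 80, - 56 , 193/4, 125, 327, 454, 520, 537, 595,  721, 818]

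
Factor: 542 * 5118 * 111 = 307909116=2^2 * 3^2*37^1*271^1*853^1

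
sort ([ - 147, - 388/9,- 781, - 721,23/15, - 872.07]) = [ - 872.07,  -  781,  -  721, - 147,  -  388/9, 23/15]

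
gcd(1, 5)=1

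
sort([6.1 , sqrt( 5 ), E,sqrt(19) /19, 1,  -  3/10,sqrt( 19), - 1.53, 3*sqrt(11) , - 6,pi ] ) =[  -  6, - 1.53, - 3/10,sqrt(19 ) /19,1, sqrt(5),E , pi,sqrt(19 ), 6.1,3*sqrt( 11) ]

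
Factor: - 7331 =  - 7331^1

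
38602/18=19301/9= 2144.56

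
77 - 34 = 43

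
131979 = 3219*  41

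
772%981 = 772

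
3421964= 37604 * 91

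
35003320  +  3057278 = 38060598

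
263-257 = 6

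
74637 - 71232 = 3405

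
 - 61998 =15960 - 77958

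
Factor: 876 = 2^2*3^1 *73^1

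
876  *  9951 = 8717076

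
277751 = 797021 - 519270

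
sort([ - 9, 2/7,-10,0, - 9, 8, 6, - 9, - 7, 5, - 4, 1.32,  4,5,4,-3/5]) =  [ - 10, - 9, - 9,- 9 , - 7, - 4, - 3/5, 0, 2/7, 1.32, 4, 4, 5,5, 6,8] 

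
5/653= 5/653 = 0.01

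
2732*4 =10928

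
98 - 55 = 43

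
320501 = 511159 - 190658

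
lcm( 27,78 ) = 702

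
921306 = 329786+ 591520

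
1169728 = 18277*64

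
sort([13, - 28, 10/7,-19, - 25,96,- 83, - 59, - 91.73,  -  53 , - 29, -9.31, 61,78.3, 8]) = [ - 91.73,-83,  -  59, - 53,- 29, - 28,-25 ,-19, -9.31, 10/7 , 8, 13, 61,78.3, 96]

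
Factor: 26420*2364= 62456880  =  2^4*3^1*5^1*197^1*1321^1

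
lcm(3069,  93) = 3069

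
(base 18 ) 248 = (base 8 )1330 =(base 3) 222222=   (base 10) 728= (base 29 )P3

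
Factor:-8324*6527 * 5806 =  - 315444322888 = -  2^3*61^1*107^1*2081^1 *2903^1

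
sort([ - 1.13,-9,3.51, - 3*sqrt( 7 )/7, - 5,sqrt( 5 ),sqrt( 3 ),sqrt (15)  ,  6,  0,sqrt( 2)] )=[ - 9,-5, - 3*sqrt (7)/7, - 1.13,0,sqrt( 2),sqrt( 3 ), sqrt ( 5),3.51, sqrt(15 ), 6] 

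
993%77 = 69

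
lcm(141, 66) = 3102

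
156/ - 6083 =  - 1 + 5927/6083 = -0.03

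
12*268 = 3216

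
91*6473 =589043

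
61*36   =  2196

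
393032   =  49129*8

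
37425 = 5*7485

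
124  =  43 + 81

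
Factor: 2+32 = 2^1*17^1 = 34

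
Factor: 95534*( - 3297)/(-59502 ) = 52495933/9917 =7^1*37^1*47^( - 1 )*157^1*211^( - 1)*1291^1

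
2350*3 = 7050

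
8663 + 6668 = 15331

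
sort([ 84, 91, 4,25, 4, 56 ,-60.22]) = [-60.22, 4,4, 25,56,  84, 91]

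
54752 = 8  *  6844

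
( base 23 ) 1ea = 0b1101011101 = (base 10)861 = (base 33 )Q3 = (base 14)457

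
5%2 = 1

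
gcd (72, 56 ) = 8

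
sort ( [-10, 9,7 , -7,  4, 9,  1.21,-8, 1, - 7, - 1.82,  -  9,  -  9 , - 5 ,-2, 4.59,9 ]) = [  -  10, -9, - 9, - 8, - 7, - 7 , - 5, - 2, - 1.82,  1,1.21,4, 4.59, 7,9,9 , 9] 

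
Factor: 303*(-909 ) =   -  3^3*101^2 = -275427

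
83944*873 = 73283112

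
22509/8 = 22509/8 = 2813.62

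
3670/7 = 3670/7 =524.29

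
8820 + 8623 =17443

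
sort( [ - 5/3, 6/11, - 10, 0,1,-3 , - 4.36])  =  [ - 10, - 4.36 , -3 , - 5/3 , 0, 6/11,1 ]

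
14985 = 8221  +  6764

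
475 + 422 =897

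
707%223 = 38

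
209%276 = 209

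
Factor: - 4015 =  - 5^1*11^1*73^1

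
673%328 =17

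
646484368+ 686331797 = 1332816165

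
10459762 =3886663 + 6573099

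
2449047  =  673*3639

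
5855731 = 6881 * 851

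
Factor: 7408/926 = 8 = 2^3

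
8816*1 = 8816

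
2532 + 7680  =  10212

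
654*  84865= 55501710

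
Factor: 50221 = 50221^1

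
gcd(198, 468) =18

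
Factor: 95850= 2^1*3^3 * 5^2 * 71^1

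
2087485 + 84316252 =86403737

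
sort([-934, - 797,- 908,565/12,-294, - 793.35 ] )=[ - 934, - 908 , - 797 , - 793.35, - 294, 565/12]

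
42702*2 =85404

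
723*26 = 18798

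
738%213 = 99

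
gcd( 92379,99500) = 1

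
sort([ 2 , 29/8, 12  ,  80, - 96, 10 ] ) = [ - 96,  2, 29/8,10, 12,  80]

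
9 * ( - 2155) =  - 19395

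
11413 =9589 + 1824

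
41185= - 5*(-8237 ) 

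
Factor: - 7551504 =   -  2^4*3^2 * 229^2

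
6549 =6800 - 251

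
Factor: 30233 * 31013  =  7^2*617^1*31013^1 = 937616029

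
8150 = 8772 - 622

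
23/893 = 23/893 = 0.03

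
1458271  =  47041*31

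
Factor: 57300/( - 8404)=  - 75/11 = -3^1*5^2*11^( - 1 )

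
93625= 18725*5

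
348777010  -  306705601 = 42071409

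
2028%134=18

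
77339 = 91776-14437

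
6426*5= 32130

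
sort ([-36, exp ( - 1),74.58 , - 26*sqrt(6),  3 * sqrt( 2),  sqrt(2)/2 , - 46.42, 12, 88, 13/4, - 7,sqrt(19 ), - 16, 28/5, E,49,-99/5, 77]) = [ - 26*sqrt( 6 ),-46.42, -36, -99/5,-16, -7, exp(-1 ),sqrt(  2)/2, E, 13/4, 3*sqrt( 2 ),sqrt( 19 ),28/5,12, 49,  74.58, 77, 88]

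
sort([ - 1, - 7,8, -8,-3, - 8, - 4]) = [ - 8, - 8, - 7, - 4 , - 3,-1, 8 ] 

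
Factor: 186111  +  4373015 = 4559126 = 2^1*11^1*13^1*19^1*839^1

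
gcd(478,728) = 2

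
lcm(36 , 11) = 396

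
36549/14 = 2610+9/14  =  2610.64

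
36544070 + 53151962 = 89696032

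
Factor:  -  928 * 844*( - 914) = 2^8*29^1*211^1 * 457^1  =  715874048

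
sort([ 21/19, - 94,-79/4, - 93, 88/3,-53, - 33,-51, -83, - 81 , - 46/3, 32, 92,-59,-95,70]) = [-95,- 94, - 93,  -  83,- 81, -59, - 53, - 51,-33, - 79/4,  -  46/3,21/19 , 88/3,32,70, 92 ] 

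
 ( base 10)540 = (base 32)GS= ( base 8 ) 1034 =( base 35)ff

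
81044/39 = 2078 +2/39 = 2078.05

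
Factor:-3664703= - 7^1 *41^1*113^2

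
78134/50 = 39067/25= 1562.68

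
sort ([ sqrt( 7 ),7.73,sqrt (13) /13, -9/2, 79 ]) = [- 9/2, sqrt ( 13 ) /13,sqrt( 7 ),7.73, 79]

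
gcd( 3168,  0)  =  3168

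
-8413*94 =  - 790822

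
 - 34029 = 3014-37043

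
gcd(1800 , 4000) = 200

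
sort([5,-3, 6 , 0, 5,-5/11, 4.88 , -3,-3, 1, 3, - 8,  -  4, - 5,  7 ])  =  [ - 8, - 5, - 4, - 3, - 3, - 3,-5/11, 0, 1,3,  4.88, 5,  5,6, 7 ]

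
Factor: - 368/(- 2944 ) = 2^( - 3) = 1/8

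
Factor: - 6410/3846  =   - 3^( - 1)*5^1 = - 5/3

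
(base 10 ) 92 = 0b1011100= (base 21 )48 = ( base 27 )3B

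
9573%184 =5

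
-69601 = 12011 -81612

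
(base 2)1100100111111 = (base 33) 5us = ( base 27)8na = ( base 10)6463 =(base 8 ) 14477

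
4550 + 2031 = 6581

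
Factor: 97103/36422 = 2^(-1 )*18211^( - 1)*97103^1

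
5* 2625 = 13125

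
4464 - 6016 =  - 1552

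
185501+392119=577620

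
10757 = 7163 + 3594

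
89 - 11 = 78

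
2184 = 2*1092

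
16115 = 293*55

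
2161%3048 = 2161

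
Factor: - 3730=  - 2^1*5^1*373^1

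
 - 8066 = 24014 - 32080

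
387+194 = 581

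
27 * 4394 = 118638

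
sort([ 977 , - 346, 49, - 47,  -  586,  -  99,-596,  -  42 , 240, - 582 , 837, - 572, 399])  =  [ - 596 , - 586,- 582, - 572, - 346, - 99,-47, - 42,49,240, 399, 837 , 977]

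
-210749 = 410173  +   -620922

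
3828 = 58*66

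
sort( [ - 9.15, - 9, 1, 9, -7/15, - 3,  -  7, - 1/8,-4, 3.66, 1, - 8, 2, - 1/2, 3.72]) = [  -  9.15, - 9,  -  8,-7, -4,-3, - 1/2,  -  7/15, - 1/8,1,1, 2,3.66, 3.72,  9] 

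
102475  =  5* 20495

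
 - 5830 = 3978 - 9808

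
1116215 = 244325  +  871890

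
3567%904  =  855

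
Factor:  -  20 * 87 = -1740 = - 2^2* 3^1 * 5^1*29^1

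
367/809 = 367/809=0.45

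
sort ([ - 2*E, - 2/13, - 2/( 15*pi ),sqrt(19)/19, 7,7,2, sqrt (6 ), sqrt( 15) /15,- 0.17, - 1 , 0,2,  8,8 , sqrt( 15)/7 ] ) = [-2*E, - 1, - 0.17, - 2/13, - 2/ (15*pi), 0 , sqrt (19 ) /19, sqrt (15 ) /15,sqrt( 15 )/7,2, 2,  sqrt( 6 ),  7,  7, 8, 8] 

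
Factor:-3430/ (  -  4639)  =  2^1 *5^1 *7^3*4639^(- 1)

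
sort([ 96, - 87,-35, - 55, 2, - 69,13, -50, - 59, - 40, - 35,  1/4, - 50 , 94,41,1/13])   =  [  -  87, - 69,  -  59, - 55, - 50,  -  50, - 40,-35, - 35,1/13,1/4,2 , 13,  41,94,96]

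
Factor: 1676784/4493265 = 2^4*5^(  -  1) * 7^( - 1 )*181^1 * 193^1*42793^ ( - 1 ) =558928/1497755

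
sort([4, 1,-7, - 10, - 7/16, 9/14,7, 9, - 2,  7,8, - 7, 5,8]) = [ - 10, - 7 , - 7, - 2, - 7/16,9/14,1, 4,5, 7, 7,  8, 8, 9 ]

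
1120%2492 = 1120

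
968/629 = 1 + 339/629=1.54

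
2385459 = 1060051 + 1325408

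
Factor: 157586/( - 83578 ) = -247/131= -13^1*19^1 * 131^( -1 )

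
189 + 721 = 910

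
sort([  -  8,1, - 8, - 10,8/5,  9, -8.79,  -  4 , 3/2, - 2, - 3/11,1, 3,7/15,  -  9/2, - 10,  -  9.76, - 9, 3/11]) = [-10 , - 10, - 9.76,-9, - 8.79, - 8,  -  8, - 9/2, - 4, - 2,-3/11, 3/11, 7/15,1, 1,3/2,  8/5, 3, 9 ] 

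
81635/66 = 81635/66 = 1236.89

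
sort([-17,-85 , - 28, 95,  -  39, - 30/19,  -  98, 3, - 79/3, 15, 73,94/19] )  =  [ - 98, - 85, - 39, - 28,  -  79/3, - 17,  -  30/19,3, 94/19,15,73, 95] 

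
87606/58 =1510+13/29 = 1510.45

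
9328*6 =55968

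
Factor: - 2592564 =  - 2^2*3^1* 13^1*16619^1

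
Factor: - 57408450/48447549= - 2^1*3^ (-1)*5^2*11^2*19^( - 1)*449^( - 1 )*631^(-1) * 3163^1   =  - 19136150/16149183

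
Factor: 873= 3^2*97^1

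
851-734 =117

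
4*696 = 2784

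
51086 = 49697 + 1389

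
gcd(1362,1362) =1362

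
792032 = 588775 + 203257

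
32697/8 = 4087+ 1/8 = 4087.12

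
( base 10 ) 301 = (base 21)E7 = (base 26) bf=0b100101101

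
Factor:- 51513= -3^1*7^1*11^1*223^1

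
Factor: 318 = 2^1 * 3^1 * 53^1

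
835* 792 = 661320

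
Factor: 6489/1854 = 7/2 = 2^ (  -  1 ) * 7^1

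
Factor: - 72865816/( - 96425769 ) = 2^3*3^( - 1 ) * 11^(-1)*463^( - 1 )*  6311^( - 1 )*9108227^1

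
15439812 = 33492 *461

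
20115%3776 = 1235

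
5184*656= 3400704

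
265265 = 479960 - 214695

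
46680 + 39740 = 86420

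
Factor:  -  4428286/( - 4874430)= 2214143/2437215= 3^ ( - 1 )* 5^( - 1)*11^(-1 )*1487^1 * 1489^1*14771^( - 1) 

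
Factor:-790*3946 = - 2^2 * 5^1*79^1*1973^1 = - 3117340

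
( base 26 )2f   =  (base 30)27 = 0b1000011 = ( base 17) 3g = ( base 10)67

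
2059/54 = 2059/54= 38.13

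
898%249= 151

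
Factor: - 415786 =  - 2^1*7^1*17^1*1747^1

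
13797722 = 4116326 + 9681396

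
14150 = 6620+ 7530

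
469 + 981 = 1450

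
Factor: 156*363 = 2^2*3^2*11^2*13^1 = 56628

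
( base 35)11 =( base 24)1C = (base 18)20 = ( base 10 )36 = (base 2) 100100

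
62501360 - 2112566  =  60388794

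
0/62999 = 0 = 0.00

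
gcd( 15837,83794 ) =1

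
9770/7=9770/7= 1395.71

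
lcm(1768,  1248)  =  21216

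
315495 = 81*3895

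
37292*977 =36434284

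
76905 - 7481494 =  -7404589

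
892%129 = 118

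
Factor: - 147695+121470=-5^2*1049^1 = - 26225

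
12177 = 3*4059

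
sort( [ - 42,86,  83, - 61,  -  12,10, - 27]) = [ - 61, - 42, - 27, - 12,10, 83  ,  86]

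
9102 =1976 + 7126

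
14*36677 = 513478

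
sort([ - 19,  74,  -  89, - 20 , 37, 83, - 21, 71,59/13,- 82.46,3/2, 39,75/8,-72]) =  [ - 89, - 82.46, - 72, - 21, - 20, - 19, 3/2,59/13 , 75/8,37,39,71,74 , 83 ]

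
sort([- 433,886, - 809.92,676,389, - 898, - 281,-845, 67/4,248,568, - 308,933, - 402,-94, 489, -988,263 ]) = [ - 988,-898,-845,-809.92, - 433, - 402,-308, - 281, - 94,67/4  ,  248, 263,389,  489, 568, 676,886,933] 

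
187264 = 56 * 3344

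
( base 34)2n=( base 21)47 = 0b1011011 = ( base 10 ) 91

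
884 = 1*884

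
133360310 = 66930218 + 66430092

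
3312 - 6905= - 3593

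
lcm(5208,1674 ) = 46872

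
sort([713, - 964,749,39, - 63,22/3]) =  [ - 964, - 63, 22/3,39,713,749 ]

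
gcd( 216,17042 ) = 2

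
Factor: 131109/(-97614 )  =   - 2^( - 1)*3^(  -  1)*17^(-1)*137^1 = -  137/102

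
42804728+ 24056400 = 66861128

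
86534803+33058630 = 119593433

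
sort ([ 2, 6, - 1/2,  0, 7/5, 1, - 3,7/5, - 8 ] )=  [ - 8, - 3, - 1/2,0, 1, 7/5,7/5,  2,6] 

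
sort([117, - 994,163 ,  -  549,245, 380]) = [ - 994, - 549,117, 163,245,380] 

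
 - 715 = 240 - 955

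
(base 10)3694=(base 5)104234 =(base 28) 4JQ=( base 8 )7156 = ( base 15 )1164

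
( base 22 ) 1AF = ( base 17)285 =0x2cf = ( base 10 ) 719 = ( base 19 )1IG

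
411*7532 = 3095652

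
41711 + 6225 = 47936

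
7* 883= 6181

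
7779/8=972 + 3/8 = 972.38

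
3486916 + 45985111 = 49472027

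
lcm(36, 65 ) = 2340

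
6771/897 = 2257/299= 7.55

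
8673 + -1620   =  7053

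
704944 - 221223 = 483721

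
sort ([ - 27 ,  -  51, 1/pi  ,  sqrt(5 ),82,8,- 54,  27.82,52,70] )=[ - 54, - 51, - 27,1/pi,sqrt(5),8,27.82, 52,70,82]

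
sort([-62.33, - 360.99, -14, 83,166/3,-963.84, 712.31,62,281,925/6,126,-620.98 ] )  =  [ - 963.84, - 620.98, - 360.99, - 62.33, - 14,166/3,  62,83 , 126 , 925/6 , 281,  712.31 ] 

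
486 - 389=97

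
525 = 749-224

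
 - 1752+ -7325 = - 9077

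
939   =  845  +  94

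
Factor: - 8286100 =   -  2^2*5^2*41^1*43^1*47^1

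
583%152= 127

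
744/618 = 124/103 =1.20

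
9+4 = 13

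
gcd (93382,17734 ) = 2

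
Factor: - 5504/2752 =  - 2=   -2^1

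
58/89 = 58/89=0.65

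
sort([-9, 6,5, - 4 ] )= [-9,-4,5,6]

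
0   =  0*948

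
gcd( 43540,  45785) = 5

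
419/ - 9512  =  -419/9512 = - 0.04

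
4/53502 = 2/26751=0.00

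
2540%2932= 2540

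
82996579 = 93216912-10220333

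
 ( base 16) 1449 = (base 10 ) 5193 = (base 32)529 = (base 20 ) CJD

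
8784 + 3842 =12626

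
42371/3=42371/3 = 14123.67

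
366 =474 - 108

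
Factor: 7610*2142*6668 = 2^4*3^2*5^1*7^1*17^1*761^1*1667^1 = 108692534160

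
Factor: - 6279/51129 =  - 7/57 = -3^ ( -1)*7^1*19^(- 1) 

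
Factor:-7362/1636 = -9/2 = -2^( - 1 )*3^2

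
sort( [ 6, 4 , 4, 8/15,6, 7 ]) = [8/15, 4,4, 6,6,7]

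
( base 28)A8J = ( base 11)6089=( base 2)1111110010011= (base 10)8083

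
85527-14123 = 71404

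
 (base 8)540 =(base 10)352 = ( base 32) b0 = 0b101100000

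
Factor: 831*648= 2^3*3^5  *  277^1 = 538488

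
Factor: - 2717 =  - 11^1*13^1*19^1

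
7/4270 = 1/610 = 0.00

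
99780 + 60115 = 159895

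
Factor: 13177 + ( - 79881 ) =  - 66704= - 2^4 * 11^1  *  379^1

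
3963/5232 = 1321/1744 = 0.76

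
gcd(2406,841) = 1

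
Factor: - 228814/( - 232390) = 114407/116195 = 5^( - 1)*17^(-1)*1367^( - 1)*114407^1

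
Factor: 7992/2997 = 8/3 = 2^3*3^ ( - 1) 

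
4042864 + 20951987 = 24994851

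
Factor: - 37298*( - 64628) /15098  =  1205247572/7549 = 2^2*17^1*107^1*151^1 * 1097^1*7549^(- 1 )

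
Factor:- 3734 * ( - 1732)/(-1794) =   -  2^2*3^( - 1)  *13^( - 1)*23^ ( - 1)*433^1*1867^1 = - 3233644/897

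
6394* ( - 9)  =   - 57546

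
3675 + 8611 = 12286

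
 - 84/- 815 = 84/815= 0.10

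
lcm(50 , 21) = 1050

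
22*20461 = 450142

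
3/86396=3/86396 = 0.00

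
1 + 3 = 4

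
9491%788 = 35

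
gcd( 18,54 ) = 18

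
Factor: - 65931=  - 3^1 * 21977^1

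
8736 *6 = 52416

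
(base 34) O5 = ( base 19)254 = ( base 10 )821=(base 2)1100110101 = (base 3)1010102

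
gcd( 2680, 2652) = 4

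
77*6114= 470778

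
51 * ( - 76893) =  - 3921543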